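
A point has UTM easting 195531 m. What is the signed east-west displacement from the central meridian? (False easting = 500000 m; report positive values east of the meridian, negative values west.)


displacement = 195531 - 500000 = -304469 m

-304469 m


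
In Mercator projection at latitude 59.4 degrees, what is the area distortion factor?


area_distortion = 1/cos^2(59.4) = 3.859

3.859


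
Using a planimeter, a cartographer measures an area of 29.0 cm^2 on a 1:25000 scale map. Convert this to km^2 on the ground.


ground_area = 29.0 * (25000/100)^2 = 1812500.0 m^2 = 1.8125 km^2 ≈ 1.813 km^2

1.813 km^2


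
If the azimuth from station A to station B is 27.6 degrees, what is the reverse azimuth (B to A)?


back azimuth = (27.6 + 180) mod 360 = 207.6 degrees

207.6 degrees


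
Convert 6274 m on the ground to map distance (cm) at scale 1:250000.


map_cm = 6274 * 100 / 250000 = 2.5096 cm ≈ 2.51 cm

2.51 cm


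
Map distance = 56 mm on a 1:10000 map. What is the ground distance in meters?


ground = 56 mm * 10000 / 1000 = 560.0 m

560.0 m


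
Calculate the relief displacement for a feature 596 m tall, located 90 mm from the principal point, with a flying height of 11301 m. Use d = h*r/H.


d = h * r / H = 596 * 90 / 11301 = 4.75 mm

4.75 mm


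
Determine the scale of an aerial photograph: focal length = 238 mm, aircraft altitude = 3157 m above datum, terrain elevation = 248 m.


scale = f / (H - h) = 238 mm / 2909 m = 238 / 2909000 = 1:12223

1:12223


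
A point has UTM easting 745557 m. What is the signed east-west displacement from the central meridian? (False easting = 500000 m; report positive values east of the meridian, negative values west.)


displacement = 745557 - 500000 = 245557 m

245557 m


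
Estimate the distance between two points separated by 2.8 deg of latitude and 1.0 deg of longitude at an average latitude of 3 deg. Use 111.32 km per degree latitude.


dlat_km = 2.8 * 111.32 = 311.696
dlon_km = 1.0 * 111.32 * cos(3) ≈ 111.167
dist = sqrt(311.696^2 + 111.167^2) ≈ 330.9 km

330.9 km


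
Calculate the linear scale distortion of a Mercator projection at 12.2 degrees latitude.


SF = 1 / cos(12.2) = 1 / 0.977416 = 1.023

1.023


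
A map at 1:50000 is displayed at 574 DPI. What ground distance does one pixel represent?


pixel_cm = 2.54 / 574 ≈ 0.004425 cm
ground = pixel_cm * 50000 / 100 = 2.54 * 50000 / (574 * 100) = 127000 / 57400 ≈ 2.21 m

2.21 m


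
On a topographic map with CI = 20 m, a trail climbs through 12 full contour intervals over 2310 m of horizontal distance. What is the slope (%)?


elevation change = 12 * 20 = 240 m
slope = 240 / 2310 * 100 = 10.4%

10.4%


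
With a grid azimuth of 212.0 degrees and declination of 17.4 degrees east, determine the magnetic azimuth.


magnetic azimuth = grid azimuth - declination (east +ve)
mag_az = 212.0 - 17.4 = 194.6 degrees

194.6 degrees


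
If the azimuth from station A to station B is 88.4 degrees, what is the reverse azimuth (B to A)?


back azimuth = (88.4 + 180) mod 360 = 268.4 degrees

268.4 degrees


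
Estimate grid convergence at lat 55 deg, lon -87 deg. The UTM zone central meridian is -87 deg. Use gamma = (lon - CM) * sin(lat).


gamma = (-87 - -87) * sin(55) = 0 * 0.819152 = 0.0 degrees

0.0 degrees


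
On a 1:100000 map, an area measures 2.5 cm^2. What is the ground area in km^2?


ground_area = 2.5 * (100000/100)^2 = 2500000.0 m^2 = 2.5 km^2

2.5 km^2


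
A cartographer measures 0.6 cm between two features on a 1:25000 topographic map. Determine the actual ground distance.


ground = 0.6 cm * 25000 / 100 = 150.0 m

150.0 m


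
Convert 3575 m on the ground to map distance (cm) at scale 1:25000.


map_cm = 3575 * 100 / 25000 = 14.3 cm

14.3 cm


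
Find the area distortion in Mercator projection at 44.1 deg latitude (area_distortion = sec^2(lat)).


area_distortion = 1/cos^2(44.1) = 1.939

1.939


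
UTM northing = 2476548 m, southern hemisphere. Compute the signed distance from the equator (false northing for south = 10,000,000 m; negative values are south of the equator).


For southern: actual = 2476548 - 10000000 = -7523452 m

-7523452 m


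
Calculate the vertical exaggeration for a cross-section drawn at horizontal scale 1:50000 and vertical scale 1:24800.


VE = horizontal_scale / vertical_scale = 50000 / 24800 ≈ 2.0

2.0x


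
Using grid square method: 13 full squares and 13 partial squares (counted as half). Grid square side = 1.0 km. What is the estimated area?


effective squares = 13 + 13 * 0.5 = 19.5
area = 19.5 * 1.0 = 19.5 km^2

19.5 km^2


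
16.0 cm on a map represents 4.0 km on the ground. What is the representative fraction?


ground = 4.0 km = 400000 cm; RF denominator = ground / map = 400000 / 16.0 = 25000; RF = 1:25000

1:25000


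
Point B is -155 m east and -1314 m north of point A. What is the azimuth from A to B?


az = atan2(-155, -1314) = -173.3 deg
adjusted to 0-360: 186.7 degrees

186.7 degrees


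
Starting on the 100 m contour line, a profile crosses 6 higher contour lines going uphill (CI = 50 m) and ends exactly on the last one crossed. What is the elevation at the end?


elevation = 100 + 6 * 50 = 400 m

400 m


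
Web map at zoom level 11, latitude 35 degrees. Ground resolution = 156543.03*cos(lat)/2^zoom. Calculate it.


res = 156543.03 * cos(35) / 2^11 = 156543.03 * 0.81915204 / 2048 = 62.61 m/pixel

62.61 m/pixel


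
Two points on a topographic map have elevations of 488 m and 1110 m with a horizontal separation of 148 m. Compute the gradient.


gradient = (1110 - 488) / 148 = 622 / 148 = 4.2027

4.2027


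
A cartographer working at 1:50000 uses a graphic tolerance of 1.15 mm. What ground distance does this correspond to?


ground = 1.15 mm * 50000 / 1000 = 57.5 m

57.5 m


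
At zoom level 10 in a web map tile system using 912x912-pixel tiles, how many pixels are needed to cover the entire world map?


tiles per axis = 2^10 = 1024
total tiles = 1024^2 = 1048576
pixels per axis = 1024 * 912 = 933888
total pixels = 933888^2 = 872146796544

872146796544 pixels


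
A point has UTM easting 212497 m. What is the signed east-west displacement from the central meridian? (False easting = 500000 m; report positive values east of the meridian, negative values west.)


displacement = 212497 - 500000 = -287503 m

-287503 m


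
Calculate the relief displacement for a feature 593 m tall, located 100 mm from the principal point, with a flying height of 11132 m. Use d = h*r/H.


d = h * r / H = 593 * 100 / 11132 = 5.33 mm

5.33 mm


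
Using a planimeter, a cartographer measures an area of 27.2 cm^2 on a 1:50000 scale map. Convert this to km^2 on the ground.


ground_area = 27.2 * (50000/100)^2 = 6800000.0 m^2 = 6.8 km^2

6.8 km^2


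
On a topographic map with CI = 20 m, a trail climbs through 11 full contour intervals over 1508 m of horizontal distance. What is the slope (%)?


elevation change = 11 * 20 = 220 m
slope = 220 / 1508 * 100 = 14.6%

14.6%


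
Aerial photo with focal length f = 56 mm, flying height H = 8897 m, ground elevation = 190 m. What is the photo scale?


scale = f / (H - h) = 56 mm / 8707 m = 56 / 8707000 = 1:155482

1:155482


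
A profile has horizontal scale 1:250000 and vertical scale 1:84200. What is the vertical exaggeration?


VE = horizontal_scale / vertical_scale = 250000 / 84200 ≈ 3.0

3.0x


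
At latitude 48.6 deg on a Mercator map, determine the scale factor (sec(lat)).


SF = 1 / cos(48.6) = 1 / 0.661312 = 1.512

1.512


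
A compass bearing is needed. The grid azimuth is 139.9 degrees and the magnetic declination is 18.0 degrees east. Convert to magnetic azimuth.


magnetic azimuth = grid azimuth - declination (east +ve)
mag_az = 139.9 - 18.0 = 121.9 degrees

121.9 degrees


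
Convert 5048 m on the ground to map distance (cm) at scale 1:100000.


map_cm = 5048 * 100 / 100000 = 5.048 cm ≈ 5.05 cm

5.05 cm


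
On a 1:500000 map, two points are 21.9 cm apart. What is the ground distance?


ground = 21.9 cm * 500000 / 100 = 109500.0 m = 109.5 km

109.5 km


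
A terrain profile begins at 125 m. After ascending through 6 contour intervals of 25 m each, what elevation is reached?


elevation = 125 + 6 * 25 = 275 m

275 m


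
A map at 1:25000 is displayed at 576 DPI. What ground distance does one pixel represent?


pixel_cm = 2.54 / 576 ≈ 0.00441 cm
ground = pixel_cm * 25000 / 100 = 2.54 * 25000 / (576 * 100) = 63500 / 57600 ≈ 1.1 m

1.1 m


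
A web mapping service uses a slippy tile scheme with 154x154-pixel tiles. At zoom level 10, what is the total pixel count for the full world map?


tiles per axis = 2^10 = 1024
total tiles = 1024^2 = 1048576
pixels per axis = 1024 * 154 = 157696
total pixels = 157696^2 = 24868028416

24868028416 pixels


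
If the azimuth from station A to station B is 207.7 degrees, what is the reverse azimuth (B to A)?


back azimuth = (207.7 + 180) mod 360 = 27.7 degrees

27.7 degrees


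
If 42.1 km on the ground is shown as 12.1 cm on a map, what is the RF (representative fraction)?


ground = 42.1 km = 4210000 cm; RF denominator = ground / map = 4210000 / 12.1 ≈ 347934; RF = 1:347934

1:347934


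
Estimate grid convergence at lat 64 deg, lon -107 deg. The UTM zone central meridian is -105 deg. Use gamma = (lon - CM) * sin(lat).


gamma = (-107 - -105) * sin(64) = -2 * 0.898794 = -1.798 degrees

-1.798 degrees


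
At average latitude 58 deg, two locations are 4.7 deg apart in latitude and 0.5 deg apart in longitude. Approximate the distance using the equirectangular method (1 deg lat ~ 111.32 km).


dlat_km = 4.7 * 111.32 = 523.204
dlon_km = 0.5 * 111.32 * cos(58) ≈ 29.495
dist = sqrt(523.204^2 + 29.495^2) ≈ 524.0 km

524.0 km


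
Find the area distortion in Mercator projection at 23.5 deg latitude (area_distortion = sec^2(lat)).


area_distortion = 1/cos^2(23.5) = 1.189

1.189


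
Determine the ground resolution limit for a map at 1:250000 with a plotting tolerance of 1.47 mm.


ground = 1.47 mm * 250000 / 1000 = 367.5 m

367.5 m


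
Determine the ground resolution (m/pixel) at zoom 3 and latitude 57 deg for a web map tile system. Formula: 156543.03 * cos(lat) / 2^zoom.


res = 156543.03 * cos(57) / 2^3 = 156543.03 * 0.54463904 / 8 = 10657.43 m/pixel

10657.43 m/pixel


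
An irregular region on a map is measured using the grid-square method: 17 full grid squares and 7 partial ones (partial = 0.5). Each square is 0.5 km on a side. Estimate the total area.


effective squares = 17 + 7 * 0.5 = 20.5
area = 20.5 * 0.25 = 5.125 km^2

5.125 km^2


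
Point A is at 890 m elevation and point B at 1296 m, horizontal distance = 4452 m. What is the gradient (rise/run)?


gradient = (1296 - 890) / 4452 = 406 / 4452 = 0.0912

0.0912


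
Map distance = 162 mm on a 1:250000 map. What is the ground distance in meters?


ground = 162 mm * 250000 / 1000 = 40500.0 m

40500.0 m


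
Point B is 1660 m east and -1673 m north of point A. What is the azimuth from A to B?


az = atan2(1660, -1673) = 135.2 deg
adjusted to 0-360: 135.2 degrees

135.2 degrees


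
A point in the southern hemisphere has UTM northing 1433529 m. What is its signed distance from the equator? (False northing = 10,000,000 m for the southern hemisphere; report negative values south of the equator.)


For southern: actual = 1433529 - 10000000 = -8566471 m

-8566471 m


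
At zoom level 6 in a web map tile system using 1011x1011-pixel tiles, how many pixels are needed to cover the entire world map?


tiles per axis = 2^6 = 64
total tiles = 64^2 = 4096
pixels per axis = 64 * 1011 = 64704
total pixels = 64704^2 = 4186607616

4186607616 pixels


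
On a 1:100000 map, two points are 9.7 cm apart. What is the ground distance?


ground = 9.7 cm * 100000 / 100 = 9700.0 m = 9.7 km

9.7 km


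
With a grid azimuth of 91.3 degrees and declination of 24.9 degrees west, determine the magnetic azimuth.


magnetic azimuth = grid azimuth - declination (east +ve)
mag_az = 91.3 - -24.9 = 116.2 degrees

116.2 degrees


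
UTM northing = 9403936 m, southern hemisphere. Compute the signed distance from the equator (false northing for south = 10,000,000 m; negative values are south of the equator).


For southern: actual = 9403936 - 10000000 = -596064 m

-596064 m


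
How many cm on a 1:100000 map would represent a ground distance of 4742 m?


map_cm = 4742 * 100 / 100000 = 4.742 cm ≈ 4.74 cm

4.74 cm


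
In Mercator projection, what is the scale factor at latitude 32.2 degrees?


SF = 1 / cos(32.2) = 1 / 0.846193 = 1.182

1.182


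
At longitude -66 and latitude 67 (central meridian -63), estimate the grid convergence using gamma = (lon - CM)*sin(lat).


gamma = (-66 - -63) * sin(67) = -3 * 0.920505 = -2.762 degrees

-2.762 degrees


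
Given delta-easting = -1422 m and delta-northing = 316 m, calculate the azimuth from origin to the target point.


az = atan2(-1422, 316) = -77.5 deg
adjusted to 0-360: 282.5 degrees

282.5 degrees


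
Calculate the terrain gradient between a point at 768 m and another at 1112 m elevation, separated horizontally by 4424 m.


gradient = (1112 - 768) / 4424 = 344 / 4424 = 0.0778

0.0778


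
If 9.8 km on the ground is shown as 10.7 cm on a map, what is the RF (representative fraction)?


ground = 9.8 km = 980000 cm; RF denominator = ground / map = 980000 / 10.7 ≈ 91589; RF = 1:91589

1:91589


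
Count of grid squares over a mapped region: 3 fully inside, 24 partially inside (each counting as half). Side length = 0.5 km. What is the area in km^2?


effective squares = 3 + 24 * 0.5 = 15.0
area = 15.0 * 0.25 = 3.75 km^2

3.75 km^2


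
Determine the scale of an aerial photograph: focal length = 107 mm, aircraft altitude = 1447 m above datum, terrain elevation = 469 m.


scale = f / (H - h) = 107 mm / 978 m = 107 / 978000 = 1:9140

1:9140


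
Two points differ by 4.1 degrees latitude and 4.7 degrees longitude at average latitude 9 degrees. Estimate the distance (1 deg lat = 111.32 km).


dlat_km = 4.1 * 111.32 = 456.412
dlon_km = 4.7 * 111.32 * cos(9) ≈ 516.762
dist = sqrt(456.412^2 + 516.762^2) ≈ 689.5 km

689.5 km


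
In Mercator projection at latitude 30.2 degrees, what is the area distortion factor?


area_distortion = 1/cos^2(30.2) = 1.339

1.339


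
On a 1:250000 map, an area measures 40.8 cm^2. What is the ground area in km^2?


ground_area = 40.8 * (250000/100)^2 = 255000000.0 m^2 = 255.0 km^2

255.0 km^2


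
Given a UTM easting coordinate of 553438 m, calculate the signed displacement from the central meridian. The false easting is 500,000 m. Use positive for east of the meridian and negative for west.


displacement = 553438 - 500000 = 53438 m

53438 m


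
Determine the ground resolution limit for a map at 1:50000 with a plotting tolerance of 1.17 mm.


ground = 1.17 mm * 50000 / 1000 = 58.5 m

58.5 m


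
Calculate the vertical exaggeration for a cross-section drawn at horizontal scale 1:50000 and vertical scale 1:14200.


VE = horizontal_scale / vertical_scale = 50000 / 14200 ≈ 3.5

3.5x


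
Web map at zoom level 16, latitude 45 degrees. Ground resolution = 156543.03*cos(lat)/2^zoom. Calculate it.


res = 156543.03 * cos(45) / 2^16 = 156543.03 * 0.70710678 / 65536 = 1.69 m/pixel

1.69 m/pixel


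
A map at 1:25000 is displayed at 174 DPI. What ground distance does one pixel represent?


pixel_cm = 2.54 / 174 ≈ 0.014598 cm
ground = pixel_cm * 25000 / 100 = 2.54 * 25000 / (174 * 100) = 63500 / 17400 ≈ 3.65 m

3.65 m


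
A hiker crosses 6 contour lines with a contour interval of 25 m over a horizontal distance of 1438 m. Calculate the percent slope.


elevation change = 6 * 25 = 150 m
slope = 150 / 1438 * 100 = 10.4%

10.4%


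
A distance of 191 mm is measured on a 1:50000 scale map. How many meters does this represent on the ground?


ground = 191 mm * 50000 / 1000 = 9550.0 m

9550.0 m


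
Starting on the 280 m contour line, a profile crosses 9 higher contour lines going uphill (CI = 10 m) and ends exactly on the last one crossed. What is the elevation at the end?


elevation = 280 + 9 * 10 = 370 m

370 m


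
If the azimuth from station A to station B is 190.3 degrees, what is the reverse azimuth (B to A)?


back azimuth = (190.3 + 180) mod 360 = 10.3 degrees

10.3 degrees


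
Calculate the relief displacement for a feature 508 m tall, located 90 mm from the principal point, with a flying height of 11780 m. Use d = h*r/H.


d = h * r / H = 508 * 90 / 11780 = 3.88 mm

3.88 mm


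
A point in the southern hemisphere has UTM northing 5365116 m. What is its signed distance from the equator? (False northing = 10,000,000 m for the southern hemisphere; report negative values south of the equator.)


For southern: actual = 5365116 - 10000000 = -4634884 m

-4634884 m


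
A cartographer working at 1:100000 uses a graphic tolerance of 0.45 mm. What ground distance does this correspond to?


ground = 0.45 mm * 100000 / 1000 = 45.0 m

45.0 m


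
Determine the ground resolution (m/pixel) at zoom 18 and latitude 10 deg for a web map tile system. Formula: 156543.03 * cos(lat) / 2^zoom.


res = 156543.03 * cos(10) / 2^18 = 156543.03 * 0.98480775 / 262144 = 0.59 m/pixel

0.59 m/pixel


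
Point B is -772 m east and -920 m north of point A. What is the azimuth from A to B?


az = atan2(-772, -920) = -140.0 deg
adjusted to 0-360: 220.0 degrees

220.0 degrees


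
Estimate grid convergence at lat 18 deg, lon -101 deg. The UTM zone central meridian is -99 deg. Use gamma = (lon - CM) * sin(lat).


gamma = (-101 - -99) * sin(18) = -2 * 0.309017 = -0.618 degrees

-0.618 degrees


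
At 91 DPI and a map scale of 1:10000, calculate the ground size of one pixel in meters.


pixel_cm = 2.54 / 91 ≈ 0.027912 cm
ground = pixel_cm * 10000 / 100 = 2.54 * 10000 / (91 * 100) = 25400 / 9100 ≈ 2.79 m

2.79 m


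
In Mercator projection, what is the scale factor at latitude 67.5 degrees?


SF = 1 / cos(67.5) = 1 / 0.382683 = 2.613

2.613


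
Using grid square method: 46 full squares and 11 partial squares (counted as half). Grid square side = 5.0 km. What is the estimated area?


effective squares = 46 + 11 * 0.5 = 51.5
area = 51.5 * 25.0 = 1287.5 km^2

1287.5 km^2


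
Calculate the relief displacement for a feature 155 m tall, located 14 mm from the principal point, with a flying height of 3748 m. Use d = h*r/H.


d = h * r / H = 155 * 14 / 3748 = 0.58 mm

0.58 mm


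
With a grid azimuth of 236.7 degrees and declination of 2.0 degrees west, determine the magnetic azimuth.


magnetic azimuth = grid azimuth - declination (east +ve)
mag_az = 236.7 - -2.0 = 238.7 degrees

238.7 degrees


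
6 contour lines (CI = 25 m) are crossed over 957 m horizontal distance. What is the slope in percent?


elevation change = 6 * 25 = 150 m
slope = 150 / 957 * 100 = 15.7%

15.7%


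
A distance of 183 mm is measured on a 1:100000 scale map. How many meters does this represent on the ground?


ground = 183 mm * 100000 / 1000 = 18300.0 m

18300.0 m


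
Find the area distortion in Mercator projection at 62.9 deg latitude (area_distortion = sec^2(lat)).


area_distortion = 1/cos^2(62.9) = 4.819

4.819


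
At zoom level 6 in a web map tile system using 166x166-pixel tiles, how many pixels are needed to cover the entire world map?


tiles per axis = 2^6 = 64
total tiles = 64^2 = 4096
pixels per axis = 64 * 166 = 10624
total pixels = 10624^2 = 112869376

112869376 pixels


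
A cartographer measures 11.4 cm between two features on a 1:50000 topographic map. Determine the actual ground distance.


ground = 11.4 cm * 50000 / 100 = 5700.0 m = 5.7 km

5.7 km


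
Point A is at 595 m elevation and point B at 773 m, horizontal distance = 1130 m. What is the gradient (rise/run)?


gradient = (773 - 595) / 1130 = 178 / 1130 = 0.1575

0.1575


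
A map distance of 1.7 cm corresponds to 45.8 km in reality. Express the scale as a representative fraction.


ground = 45.8 km = 4580000 cm; RF denominator = ground / map = 4580000 / 1.7 ≈ 2694118; RF = 1:2694118

1:2694118


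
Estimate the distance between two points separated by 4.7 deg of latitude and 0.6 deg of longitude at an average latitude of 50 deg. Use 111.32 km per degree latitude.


dlat_km = 4.7 * 111.32 = 523.204
dlon_km = 0.6 * 111.32 * cos(50) ≈ 42.933
dist = sqrt(523.204^2 + 42.933^2) ≈ 525.0 km

525.0 km


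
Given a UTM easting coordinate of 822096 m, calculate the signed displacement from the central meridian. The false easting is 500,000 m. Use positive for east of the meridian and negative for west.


displacement = 822096 - 500000 = 322096 m

322096 m


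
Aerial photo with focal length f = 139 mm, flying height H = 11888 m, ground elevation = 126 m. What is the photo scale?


scale = f / (H - h) = 139 mm / 11762 m = 139 / 11762000 = 1:84619

1:84619


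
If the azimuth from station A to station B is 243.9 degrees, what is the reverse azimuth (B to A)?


back azimuth = (243.9 + 180) mod 360 = 63.9 degrees

63.9 degrees


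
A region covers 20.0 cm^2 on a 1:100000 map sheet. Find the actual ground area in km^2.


ground_area = 20.0 * (100000/100)^2 = 20000000.0 m^2 = 20.0 km^2

20.0 km^2


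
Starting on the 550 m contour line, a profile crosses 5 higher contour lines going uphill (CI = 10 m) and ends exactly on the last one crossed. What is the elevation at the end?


elevation = 550 + 5 * 10 = 600 m

600 m


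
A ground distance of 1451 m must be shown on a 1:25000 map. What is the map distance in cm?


map_cm = 1451 * 100 / 25000 = 5.804 cm ≈ 5.8 cm

5.8 cm


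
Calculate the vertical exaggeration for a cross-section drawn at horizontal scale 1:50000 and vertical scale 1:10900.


VE = horizontal_scale / vertical_scale = 50000 / 10900 ≈ 4.6

4.6x


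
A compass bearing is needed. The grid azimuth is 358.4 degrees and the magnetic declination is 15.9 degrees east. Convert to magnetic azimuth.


magnetic azimuth = grid azimuth - declination (east +ve)
mag_az = 358.4 - 15.9 = 342.5 degrees

342.5 degrees


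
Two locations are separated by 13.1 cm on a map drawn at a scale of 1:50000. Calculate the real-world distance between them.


ground = 13.1 cm * 50000 / 100 = 6550.0 m = 6.55 km

6.55 km


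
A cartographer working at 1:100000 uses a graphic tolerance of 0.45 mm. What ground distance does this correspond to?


ground = 0.45 mm * 100000 / 1000 = 45.0 m

45.0 m


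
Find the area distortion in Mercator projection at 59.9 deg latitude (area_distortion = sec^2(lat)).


area_distortion = 1/cos^2(59.9) = 3.976

3.976


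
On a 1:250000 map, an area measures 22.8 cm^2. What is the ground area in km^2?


ground_area = 22.8 * (250000/100)^2 = 142500000.0 m^2 = 142.5 km^2

142.5 km^2


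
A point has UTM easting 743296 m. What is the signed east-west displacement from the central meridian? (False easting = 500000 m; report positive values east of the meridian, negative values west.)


displacement = 743296 - 500000 = 243296 m

243296 m


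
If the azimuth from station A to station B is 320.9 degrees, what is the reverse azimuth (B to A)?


back azimuth = (320.9 + 180) mod 360 = 140.9 degrees

140.9 degrees


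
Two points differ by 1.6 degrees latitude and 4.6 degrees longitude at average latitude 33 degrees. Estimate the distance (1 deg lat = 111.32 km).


dlat_km = 1.6 * 111.32 = 178.112
dlon_km = 4.6 * 111.32 * cos(33) ≈ 429.46
dist = sqrt(178.112^2 + 429.46^2) ≈ 464.9 km

464.9 km


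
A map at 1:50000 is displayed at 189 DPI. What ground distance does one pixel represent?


pixel_cm = 2.54 / 189 ≈ 0.013439 cm
ground = pixel_cm * 50000 / 100 = 2.54 * 50000 / (189 * 100) = 127000 / 18900 ≈ 6.72 m

6.72 m


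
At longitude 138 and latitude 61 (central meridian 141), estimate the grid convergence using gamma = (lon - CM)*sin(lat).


gamma = (138 - 141) * sin(61) = -3 * 0.87462 = -2.624 degrees

-2.624 degrees


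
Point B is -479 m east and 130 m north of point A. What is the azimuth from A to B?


az = atan2(-479, 130) = -74.8 deg
adjusted to 0-360: 285.2 degrees

285.2 degrees


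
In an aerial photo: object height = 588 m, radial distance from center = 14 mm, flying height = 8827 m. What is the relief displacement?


d = h * r / H = 588 * 14 / 8827 = 0.93 mm

0.93 mm


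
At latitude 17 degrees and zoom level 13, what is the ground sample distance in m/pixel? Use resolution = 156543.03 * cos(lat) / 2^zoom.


res = 156543.03 * cos(17) / 2^13 = 156543.03 * 0.95630476 / 8192 = 18.27 m/pixel

18.27 m/pixel


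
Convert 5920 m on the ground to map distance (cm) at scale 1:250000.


map_cm = 5920 * 100 / 250000 = 2.368 cm ≈ 2.37 cm

2.37 cm


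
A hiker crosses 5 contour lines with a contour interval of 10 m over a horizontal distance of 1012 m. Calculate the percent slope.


elevation change = 5 * 10 = 50 m
slope = 50 / 1012 * 100 = 4.9%

4.9%


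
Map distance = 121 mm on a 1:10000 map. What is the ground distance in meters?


ground = 121 mm * 10000 / 1000 = 1210.0 m

1210.0 m


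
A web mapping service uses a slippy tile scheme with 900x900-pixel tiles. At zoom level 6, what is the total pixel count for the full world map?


tiles per axis = 2^6 = 64
total tiles = 64^2 = 4096
pixels per axis = 64 * 900 = 57600
total pixels = 57600^2 = 3317760000

3317760000 pixels


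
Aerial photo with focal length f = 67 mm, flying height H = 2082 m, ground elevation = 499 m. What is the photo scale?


scale = f / (H - h) = 67 mm / 1583 m = 67 / 1583000 = 1:23627

1:23627


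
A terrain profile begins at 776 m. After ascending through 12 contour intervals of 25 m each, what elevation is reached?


elevation = 776 + 12 * 25 = 1076 m

1076 m


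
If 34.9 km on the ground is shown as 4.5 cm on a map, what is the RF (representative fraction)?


ground = 34.9 km = 3490000 cm; RF denominator = ground / map = 3490000 / 4.5 ≈ 775556; RF = 1:775556

1:775556


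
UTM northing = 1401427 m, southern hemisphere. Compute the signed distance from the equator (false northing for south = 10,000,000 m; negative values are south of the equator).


For southern: actual = 1401427 - 10000000 = -8598573 m

-8598573 m


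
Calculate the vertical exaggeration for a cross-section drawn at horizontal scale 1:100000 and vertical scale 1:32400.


VE = horizontal_scale / vertical_scale = 100000 / 32400 ≈ 3.1

3.1x


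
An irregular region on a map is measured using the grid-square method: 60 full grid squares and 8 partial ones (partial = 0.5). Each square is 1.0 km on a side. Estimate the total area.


effective squares = 60 + 8 * 0.5 = 64.0
area = 64.0 * 1.0 = 64.0 km^2

64.0 km^2


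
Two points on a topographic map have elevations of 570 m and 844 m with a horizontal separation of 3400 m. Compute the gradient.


gradient = (844 - 570) / 3400 = 274 / 3400 = 0.0806

0.0806


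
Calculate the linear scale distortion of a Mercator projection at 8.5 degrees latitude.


SF = 1 / cos(8.5) = 1 / 0.989016 = 1.011

1.011


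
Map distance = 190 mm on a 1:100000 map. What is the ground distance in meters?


ground = 190 mm * 100000 / 1000 = 19000.0 m

19000.0 m


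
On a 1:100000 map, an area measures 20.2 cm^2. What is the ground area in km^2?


ground_area = 20.2 * (100000/100)^2 = 20200000.0 m^2 = 20.2 km^2

20.2 km^2


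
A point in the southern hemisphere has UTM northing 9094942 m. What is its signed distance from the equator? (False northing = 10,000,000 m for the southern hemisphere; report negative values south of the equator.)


For southern: actual = 9094942 - 10000000 = -905058 m

-905058 m


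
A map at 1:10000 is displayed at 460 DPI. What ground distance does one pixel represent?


pixel_cm = 2.54 / 460 ≈ 0.005522 cm
ground = pixel_cm * 10000 / 100 = 2.54 * 10000 / (460 * 100) = 25400 / 46000 ≈ 0.55 m

0.55 m


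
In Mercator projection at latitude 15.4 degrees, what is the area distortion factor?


area_distortion = 1/cos^2(15.4) = 1.076

1.076


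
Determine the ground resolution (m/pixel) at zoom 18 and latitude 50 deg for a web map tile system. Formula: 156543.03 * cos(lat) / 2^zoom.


res = 156543.03 * cos(50) / 2^18 = 156543.03 * 0.64278761 / 262144 = 0.38 m/pixel

0.38 m/pixel


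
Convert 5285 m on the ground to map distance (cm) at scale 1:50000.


map_cm = 5285 * 100 / 50000 = 10.57 cm

10.57 cm


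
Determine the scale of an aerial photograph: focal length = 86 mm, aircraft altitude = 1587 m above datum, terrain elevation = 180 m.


scale = f / (H - h) = 86 mm / 1407 m = 86 / 1407000 = 1:16360

1:16360


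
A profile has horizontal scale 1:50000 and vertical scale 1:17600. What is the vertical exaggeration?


VE = horizontal_scale / vertical_scale = 50000 / 17600 ≈ 2.8

2.8x


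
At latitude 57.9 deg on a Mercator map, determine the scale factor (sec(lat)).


SF = 1 / cos(57.9) = 1 / 0.531399 = 1.882

1.882


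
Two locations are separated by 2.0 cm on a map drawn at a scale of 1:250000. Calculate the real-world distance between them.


ground = 2.0 cm * 250000 / 100 = 5000.0 m = 5.0 km

5.0 km


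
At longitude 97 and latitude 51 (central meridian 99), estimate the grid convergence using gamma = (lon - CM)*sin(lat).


gamma = (97 - 99) * sin(51) = -2 * 0.777146 = -1.554 degrees

-1.554 degrees


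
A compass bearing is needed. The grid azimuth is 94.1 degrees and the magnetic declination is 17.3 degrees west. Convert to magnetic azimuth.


magnetic azimuth = grid azimuth - declination (east +ve)
mag_az = 94.1 - -17.3 = 111.4 degrees

111.4 degrees


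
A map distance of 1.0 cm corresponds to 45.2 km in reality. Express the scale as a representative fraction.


ground = 45.2 km = 4520000 cm; RF denominator = ground / map = 4520000 / 1.0 = 4520000; RF = 1:4520000

1:4520000


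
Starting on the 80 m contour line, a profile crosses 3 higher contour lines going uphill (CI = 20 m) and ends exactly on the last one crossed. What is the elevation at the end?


elevation = 80 + 3 * 20 = 140 m

140 m


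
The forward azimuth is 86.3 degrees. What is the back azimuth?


back azimuth = (86.3 + 180) mod 360 = 266.3 degrees

266.3 degrees


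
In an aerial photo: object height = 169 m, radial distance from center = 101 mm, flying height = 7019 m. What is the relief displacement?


d = h * r / H = 169 * 101 / 7019 = 2.43 mm

2.43 mm


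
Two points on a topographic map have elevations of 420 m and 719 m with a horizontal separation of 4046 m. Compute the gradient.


gradient = (719 - 420) / 4046 = 299 / 4046 = 0.0739

0.0739


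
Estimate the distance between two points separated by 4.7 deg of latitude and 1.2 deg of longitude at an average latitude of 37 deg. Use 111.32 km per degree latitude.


dlat_km = 4.7 * 111.32 = 523.204
dlon_km = 1.2 * 111.32 * cos(37) ≈ 106.685
dist = sqrt(523.204^2 + 106.685^2) ≈ 534.0 km

534.0 km


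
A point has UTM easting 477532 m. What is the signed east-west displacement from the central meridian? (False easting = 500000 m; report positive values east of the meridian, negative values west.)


displacement = 477532 - 500000 = -22468 m

-22468 m


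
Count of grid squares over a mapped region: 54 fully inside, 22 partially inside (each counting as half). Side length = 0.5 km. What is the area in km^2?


effective squares = 54 + 22 * 0.5 = 65.0
area = 65.0 * 0.25 = 16.25 km^2

16.25 km^2


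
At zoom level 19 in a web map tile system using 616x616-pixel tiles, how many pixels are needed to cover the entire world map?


tiles per axis = 2^19 = 524288
total tiles = 524288^2 = 274877906944
pixels per axis = 524288 * 616 = 322961408
total pixels = 322961408^2 = 104304071057342464

104304071057342464 pixels


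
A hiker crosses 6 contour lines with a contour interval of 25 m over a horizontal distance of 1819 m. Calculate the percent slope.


elevation change = 6 * 25 = 150 m
slope = 150 / 1819 * 100 = 8.2%

8.2%


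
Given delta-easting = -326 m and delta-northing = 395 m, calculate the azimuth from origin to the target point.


az = atan2(-326, 395) = -39.5 deg
adjusted to 0-360: 320.5 degrees

320.5 degrees


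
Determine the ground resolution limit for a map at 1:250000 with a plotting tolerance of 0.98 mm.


ground = 0.98 mm * 250000 / 1000 = 245.0 m

245.0 m


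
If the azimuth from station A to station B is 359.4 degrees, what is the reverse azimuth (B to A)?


back azimuth = (359.4 + 180) mod 360 = 179.4 degrees

179.4 degrees


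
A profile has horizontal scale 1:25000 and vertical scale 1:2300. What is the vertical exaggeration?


VE = horizontal_scale / vertical_scale = 25000 / 2300 ≈ 10.9

10.9x


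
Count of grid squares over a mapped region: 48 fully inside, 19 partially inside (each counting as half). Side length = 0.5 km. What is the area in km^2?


effective squares = 48 + 19 * 0.5 = 57.5
area = 57.5 * 0.25 = 14.375 km^2

14.375 km^2


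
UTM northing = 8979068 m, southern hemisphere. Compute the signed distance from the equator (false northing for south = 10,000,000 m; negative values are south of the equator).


For southern: actual = 8979068 - 10000000 = -1020932 m

-1020932 m


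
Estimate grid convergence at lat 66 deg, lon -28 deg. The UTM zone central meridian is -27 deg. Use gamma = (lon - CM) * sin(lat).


gamma = (-28 - -27) * sin(66) = -1 * 0.913545 = -0.914 degrees

-0.914 degrees


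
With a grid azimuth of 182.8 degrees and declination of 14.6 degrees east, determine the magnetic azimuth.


magnetic azimuth = grid azimuth - declination (east +ve)
mag_az = 182.8 - 14.6 = 168.2 degrees

168.2 degrees


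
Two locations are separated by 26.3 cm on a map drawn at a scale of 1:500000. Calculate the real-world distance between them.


ground = 26.3 cm * 500000 / 100 = 131500.0 m = 131.5 km

131.5 km


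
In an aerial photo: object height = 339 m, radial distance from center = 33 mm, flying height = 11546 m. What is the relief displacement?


d = h * r / H = 339 * 33 / 11546 = 0.97 mm

0.97 mm


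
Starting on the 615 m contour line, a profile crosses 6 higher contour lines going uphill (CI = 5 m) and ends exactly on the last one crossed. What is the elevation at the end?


elevation = 615 + 6 * 5 = 645 m

645 m


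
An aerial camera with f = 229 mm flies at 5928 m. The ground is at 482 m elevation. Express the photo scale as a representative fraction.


scale = f / (H - h) = 229 mm / 5446 m = 229 / 5446000 = 1:23782

1:23782


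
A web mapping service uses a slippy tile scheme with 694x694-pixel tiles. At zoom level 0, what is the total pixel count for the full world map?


tiles per axis = 2^0 = 1
total tiles = 1^2 = 1
pixels per axis = 1 * 694 = 694
total pixels = 694^2 = 481636

481636 pixels


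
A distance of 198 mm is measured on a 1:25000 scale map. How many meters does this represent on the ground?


ground = 198 mm * 25000 / 1000 = 4950.0 m

4950.0 m


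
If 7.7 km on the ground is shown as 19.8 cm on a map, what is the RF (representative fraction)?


ground = 7.7 km = 770000 cm; RF denominator = ground / map = 770000 / 19.8 ≈ 38889; RF = 1:38889

1:38889


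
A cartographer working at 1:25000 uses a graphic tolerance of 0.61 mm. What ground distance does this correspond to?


ground = 0.61 mm * 25000 / 1000 = 15.25 m

15.25 m


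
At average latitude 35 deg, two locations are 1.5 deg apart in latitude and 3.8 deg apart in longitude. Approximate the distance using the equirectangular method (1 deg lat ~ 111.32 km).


dlat_km = 1.5 * 111.32 = 166.98
dlon_km = 3.8 * 111.32 * cos(35) ≈ 346.514
dist = sqrt(166.98^2 + 346.514^2) ≈ 384.6 km

384.6 km


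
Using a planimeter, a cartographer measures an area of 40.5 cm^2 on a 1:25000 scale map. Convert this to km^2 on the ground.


ground_area = 40.5 * (25000/100)^2 = 2531250.0 m^2 = 2.53125 km^2 ≈ 2.531 km^2

2.531 km^2


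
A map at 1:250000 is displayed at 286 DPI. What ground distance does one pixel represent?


pixel_cm = 2.54 / 286 ≈ 0.008881 cm
ground = pixel_cm * 250000 / 100 = 2.54 * 250000 / (286 * 100) = 635000 / 28600 ≈ 22.2 m

22.2 m


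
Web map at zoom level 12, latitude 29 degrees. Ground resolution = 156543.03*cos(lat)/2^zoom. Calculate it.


res = 156543.03 * cos(29) / 2^12 = 156543.03 * 0.87461971 / 4096 = 33.43 m/pixel

33.43 m/pixel


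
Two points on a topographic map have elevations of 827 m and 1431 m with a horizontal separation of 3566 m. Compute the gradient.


gradient = (1431 - 827) / 3566 = 604 / 3566 = 0.1694

0.1694


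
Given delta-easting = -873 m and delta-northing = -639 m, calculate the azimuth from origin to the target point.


az = atan2(-873, -639) = -126.2 deg
adjusted to 0-360: 233.8 degrees

233.8 degrees


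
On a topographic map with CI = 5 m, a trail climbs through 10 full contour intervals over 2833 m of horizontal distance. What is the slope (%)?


elevation change = 10 * 5 = 50 m
slope = 50 / 2833 * 100 = 1.8%

1.8%


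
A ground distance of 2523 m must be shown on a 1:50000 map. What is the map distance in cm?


map_cm = 2523 * 100 / 50000 = 5.046 cm ≈ 5.05 cm

5.05 cm


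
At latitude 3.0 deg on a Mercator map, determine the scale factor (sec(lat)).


SF = 1 / cos(3.0) = 1 / 0.99863 = 1.001

1.001


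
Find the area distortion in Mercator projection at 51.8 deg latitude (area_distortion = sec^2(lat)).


area_distortion = 1/cos^2(51.8) = 2.615

2.615


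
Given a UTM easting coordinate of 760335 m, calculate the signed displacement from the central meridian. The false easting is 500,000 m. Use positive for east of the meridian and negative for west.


displacement = 760335 - 500000 = 260335 m

260335 m


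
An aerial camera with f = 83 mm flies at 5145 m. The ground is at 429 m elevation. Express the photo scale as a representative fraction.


scale = f / (H - h) = 83 mm / 4716 m = 83 / 4716000 = 1:56819

1:56819


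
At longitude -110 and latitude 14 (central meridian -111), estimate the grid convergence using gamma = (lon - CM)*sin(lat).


gamma = (-110 - -111) * sin(14) = 1 * 0.241922 = 0.242 degrees

0.242 degrees


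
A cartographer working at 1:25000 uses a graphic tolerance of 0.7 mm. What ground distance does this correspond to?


ground = 0.7 mm * 25000 / 1000 = 17.5 m

17.5 m


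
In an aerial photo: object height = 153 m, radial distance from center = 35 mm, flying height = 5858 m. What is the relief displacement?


d = h * r / H = 153 * 35 / 5858 = 0.91 mm

0.91 mm


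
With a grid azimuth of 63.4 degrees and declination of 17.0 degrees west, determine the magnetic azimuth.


magnetic azimuth = grid azimuth - declination (east +ve)
mag_az = 63.4 - -17.0 = 80.4 degrees

80.4 degrees


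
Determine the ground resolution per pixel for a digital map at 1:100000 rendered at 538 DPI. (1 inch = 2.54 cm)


pixel_cm = 2.54 / 538 ≈ 0.004721 cm
ground = pixel_cm * 100000 / 100 = 2.54 * 100000 / (538 * 100) = 254000 / 53800 ≈ 4.72 m

4.72 m


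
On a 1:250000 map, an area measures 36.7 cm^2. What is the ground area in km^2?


ground_area = 36.7 * (250000/100)^2 = 229375000.0 m^2 = 229.375 km^2

229.375 km^2
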